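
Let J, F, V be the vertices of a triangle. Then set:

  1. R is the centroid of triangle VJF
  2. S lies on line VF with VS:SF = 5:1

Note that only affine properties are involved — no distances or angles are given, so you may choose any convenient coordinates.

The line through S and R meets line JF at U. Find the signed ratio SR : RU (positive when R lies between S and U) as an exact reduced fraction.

SR:RU = -1/2

Work in coordinates with J = (0, 0), F = (1, 0), V = (0, 1).
1. R is the centroid of triangle VJF ⇒ R = (1/3, 1/3)
2. S lies on line VF with VS:SF = 5:1 ⇒ S = (5/6, 1/6)
line SR meets JF at U = (4/3, 0)
R = S + t·(U−S) with t = -1, so SR:RU = -1:2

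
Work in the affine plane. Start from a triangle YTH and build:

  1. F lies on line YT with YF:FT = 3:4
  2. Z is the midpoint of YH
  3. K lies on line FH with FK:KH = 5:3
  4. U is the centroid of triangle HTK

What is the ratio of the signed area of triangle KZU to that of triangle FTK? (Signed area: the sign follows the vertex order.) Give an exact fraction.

[KZU]:[FTK] = 7/60

Choose coordinates Y = (0, 0), T = (1, 0), H = (0, 1).
1. F lies on line YT with YF:FT = 3:4 ⇒ F = (3/7, 0)
2. Z is the midpoint of YH ⇒ Z = (0, 1/2)
3. K lies on line FH with FK:KH = 5:3 ⇒ K = (9/56, 5/8)
4. U is the centroid of triangle HTK ⇒ U = (65/168, 13/24)
2·[KZU] = 1/24, 2·[FTK] = 5/14
[KZU]:[FTK] = 1/24:5/14 = 7/60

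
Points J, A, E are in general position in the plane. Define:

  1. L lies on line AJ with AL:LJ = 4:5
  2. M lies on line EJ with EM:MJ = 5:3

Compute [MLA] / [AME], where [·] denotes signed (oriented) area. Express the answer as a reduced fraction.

Work in coordinates with J = (0, 0), A = (1, 0), E = (0, 1).
1. L lies on line AJ with AL:LJ = 4:5 ⇒ L = (5/9, 0)
2. M lies on line EJ with EM:MJ = 5:3 ⇒ M = (0, 3/8)
2·[MLA] = 1/6, 2·[AME] = -5/8
[MLA]:[AME] = 1/6:-5/8 = -4/15

[MLA]:[AME] = -4/15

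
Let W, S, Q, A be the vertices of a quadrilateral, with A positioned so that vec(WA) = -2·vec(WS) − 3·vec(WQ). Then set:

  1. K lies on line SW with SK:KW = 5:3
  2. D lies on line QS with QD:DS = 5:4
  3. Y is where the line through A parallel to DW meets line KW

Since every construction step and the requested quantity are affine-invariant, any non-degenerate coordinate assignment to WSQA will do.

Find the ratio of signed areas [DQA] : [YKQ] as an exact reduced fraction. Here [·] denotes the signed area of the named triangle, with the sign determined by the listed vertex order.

Choose coordinates W = (0, 0), S = (1, 0), Q = (0, 1), A = (-2, -3).
1. K lies on line SW with SK:KW = 5:3 ⇒ K = (3/8, 0)
2. D lies on line QS with QD:DS = 5:4 ⇒ D = (5/9, 4/9)
3. Y is where the line through A parallel to DW meets line KW ⇒ Y = (7/4, 0)
2·[DQA] = 10/3, 2·[YKQ] = -11/8
[DQA]:[YKQ] = 10/3:-11/8 = -80/33

[DQA]:[YKQ] = -80/33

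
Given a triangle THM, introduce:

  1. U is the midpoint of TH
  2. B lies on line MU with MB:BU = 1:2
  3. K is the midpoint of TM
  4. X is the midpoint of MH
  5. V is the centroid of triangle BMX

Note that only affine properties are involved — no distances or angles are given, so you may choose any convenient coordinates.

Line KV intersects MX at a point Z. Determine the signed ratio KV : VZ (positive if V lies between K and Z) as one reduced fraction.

KV:VZ = 8

Choose coordinates T = (0, 0), H = (1, 0), M = (0, 1).
1. U is the midpoint of TH ⇒ U = (1/2, 0)
2. B lies on line MU with MB:BU = 1:2 ⇒ B = (1/6, 2/3)
3. K is the midpoint of TM ⇒ K = (0, 1/2)
4. X is the midpoint of MH ⇒ X = (1/2, 1/2)
5. V is the centroid of triangle BMX ⇒ V = (2/9, 13/18)
line KV meets MX at Z = (1/4, 3/4)
V = K + t·(Z−K) with t = 8/9, so KV:VZ = 8/9:1/9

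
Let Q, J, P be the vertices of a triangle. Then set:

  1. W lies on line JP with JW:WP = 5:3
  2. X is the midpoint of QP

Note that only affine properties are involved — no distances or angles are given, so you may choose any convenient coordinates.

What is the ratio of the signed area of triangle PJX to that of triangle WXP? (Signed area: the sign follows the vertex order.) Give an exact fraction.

Set Q = (0, 0), J = (1, 0), P = (0, 1); any affine frame gives the same invariant.
1. W lies on line JP with JW:WP = 5:3 ⇒ W = (3/8, 5/8)
2. X is the midpoint of QP ⇒ X = (0, 1/2)
2·[PJX] = -1/2, 2·[WXP] = -3/16
[PJX]:[WXP] = -1/2:-3/16 = 8/3

[PJX]:[WXP] = 8/3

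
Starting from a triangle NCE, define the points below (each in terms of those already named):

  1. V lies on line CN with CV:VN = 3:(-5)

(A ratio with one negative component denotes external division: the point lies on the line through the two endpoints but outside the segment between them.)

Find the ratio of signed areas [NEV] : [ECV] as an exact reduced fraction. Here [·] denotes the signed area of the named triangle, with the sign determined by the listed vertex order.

[NEV]:[ECV] = -5/3

Assign N = (0, 0), C = (1, 0), E = (0, 1) — the answer is frame-independent, so this choice is without loss of generality.
1. V lies on line CN with CV:VN = 3:(-5) ⇒ V = (5/2, 0)
2·[NEV] = -5/2, 2·[ECV] = 3/2
[NEV]:[ECV] = -5/2:3/2 = -5/3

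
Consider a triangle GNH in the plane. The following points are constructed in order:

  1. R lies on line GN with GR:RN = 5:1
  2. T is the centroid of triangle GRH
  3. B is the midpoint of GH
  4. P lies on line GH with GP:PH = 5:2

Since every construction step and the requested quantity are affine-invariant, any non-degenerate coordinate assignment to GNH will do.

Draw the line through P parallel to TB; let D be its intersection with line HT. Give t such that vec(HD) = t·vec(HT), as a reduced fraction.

t = 4/7

Assign G = (0, 0), N = (1, 0), H = (0, 1) — the answer is frame-independent, so this choice is without loss of generality.
1. R lies on line GN with GR:RN = 5:1 ⇒ R = (5/6, 0)
2. T is the centroid of triangle GRH ⇒ T = (5/18, 1/3)
3. B is the midpoint of GH ⇒ B = (0, 1/2)
4. P lies on line GH with GP:PH = 5:2 ⇒ P = (0, 5/7)
through P parallel to TB: direction (-5/18, 1/6); meets HT at D = (10/63, 13/21)
D = H + t·(T−H) with t = 4/7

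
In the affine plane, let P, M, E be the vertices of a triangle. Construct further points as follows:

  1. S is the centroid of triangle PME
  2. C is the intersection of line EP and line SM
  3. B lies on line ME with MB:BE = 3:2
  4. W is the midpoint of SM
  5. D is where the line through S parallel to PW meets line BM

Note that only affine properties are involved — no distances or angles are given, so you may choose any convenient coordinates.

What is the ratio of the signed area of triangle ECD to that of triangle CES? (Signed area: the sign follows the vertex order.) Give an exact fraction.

[ECD]:[CES] = -9/5

Work in coordinates with P = (0, 0), M = (1, 0), E = (0, 1).
1. S is the centroid of triangle PME ⇒ S = (1/3, 1/3)
2. C is the intersection of line EP and line SM ⇒ C = (0, 1/2)
3. B lies on line ME with MB:BE = 3:2 ⇒ B = (2/5, 3/5)
4. W is the midpoint of SM ⇒ W = (2/3, 1/6)
5. D is where the line through S parallel to PW meets line BM ⇒ D = (3/5, 2/5)
2·[ECD] = 3/10, 2·[CES] = -1/6
[ECD]:[CES] = 3/10:-1/6 = -9/5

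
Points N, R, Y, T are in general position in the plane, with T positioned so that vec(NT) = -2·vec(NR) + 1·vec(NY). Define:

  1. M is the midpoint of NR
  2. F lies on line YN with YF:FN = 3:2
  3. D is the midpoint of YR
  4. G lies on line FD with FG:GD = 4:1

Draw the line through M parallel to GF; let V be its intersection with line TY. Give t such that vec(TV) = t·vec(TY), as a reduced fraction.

Choose coordinates N = (0, 0), R = (1, 0), Y = (0, 1), T = (-2, 1).
1. M is the midpoint of NR ⇒ M = (1/2, 0)
2. F lies on line YN with YF:FN = 3:2 ⇒ F = (0, 2/5)
3. D is the midpoint of YR ⇒ D = (1/2, 1/2)
4. G lies on line FD with FG:GD = 4:1 ⇒ G = (2/5, 12/25)
through M parallel to GF: direction (-2/5, -2/25); meets TY at V = (11/2, 1)
V = T + t·(Y−T) with t = 15/4

t = 15/4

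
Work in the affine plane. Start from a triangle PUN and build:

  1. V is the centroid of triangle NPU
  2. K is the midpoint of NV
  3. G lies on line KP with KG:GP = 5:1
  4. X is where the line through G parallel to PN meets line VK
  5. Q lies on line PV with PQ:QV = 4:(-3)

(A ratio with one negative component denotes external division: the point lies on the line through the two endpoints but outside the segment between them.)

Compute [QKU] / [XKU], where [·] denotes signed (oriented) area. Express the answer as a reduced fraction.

Work in coordinates with P = (0, 0), U = (1, 0), N = (0, 1).
1. V is the centroid of triangle NPU ⇒ V = (1/3, 1/3)
2. K is the midpoint of NV ⇒ K = (1/6, 2/3)
3. G lies on line KP with KG:GP = 5:1 ⇒ G = (1/36, 1/9)
4. X is where the line through G parallel to PN meets line VK ⇒ X = (1/36, 17/18)
5. Q lies on line PV with PQ:QV = 4:(-3) ⇒ Q = (4/3, 4/3)
2·[QKU] = 4/3, 2·[XKU] = 5/36
[QKU]:[XKU] = 4/3:5/36 = 48/5

[QKU]:[XKU] = 48/5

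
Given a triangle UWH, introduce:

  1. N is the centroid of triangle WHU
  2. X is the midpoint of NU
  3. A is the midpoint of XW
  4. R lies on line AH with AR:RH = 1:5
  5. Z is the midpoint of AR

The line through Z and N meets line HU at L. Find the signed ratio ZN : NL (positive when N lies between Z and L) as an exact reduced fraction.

ZN:NL = 29/48

Choose coordinates U = (0, 0), W = (1, 0), H = (0, 1).
1. N is the centroid of triangle WHU ⇒ N = (1/3, 1/3)
2. X is the midpoint of NU ⇒ X = (1/6, 1/6)
3. A is the midpoint of XW ⇒ A = (7/12, 1/12)
4. R lies on line AH with AR:RH = 1:5 ⇒ R = (35/72, 17/72)
5. Z is the midpoint of AR ⇒ Z = (77/144, 23/144)
line ZN meets HU at L = (0, 18/29)
N = Z + t·(L−Z) with t = 29/77, so ZN:NL = 29/77:48/77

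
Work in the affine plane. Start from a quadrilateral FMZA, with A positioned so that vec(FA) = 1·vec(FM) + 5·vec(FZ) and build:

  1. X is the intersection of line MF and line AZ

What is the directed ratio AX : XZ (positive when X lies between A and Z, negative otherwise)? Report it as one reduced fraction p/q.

AX:XZ = -5

Choose coordinates F = (0, 0), M = (1, 0), Z = (0, 1), A = (1, 5).
1. X is the intersection of line MF and line AZ ⇒ X = (-1/4, 0)
X = A + t·(Z−A) with t = 5/4, so AX:XZ = t:(1−t) = 5/4:-1/4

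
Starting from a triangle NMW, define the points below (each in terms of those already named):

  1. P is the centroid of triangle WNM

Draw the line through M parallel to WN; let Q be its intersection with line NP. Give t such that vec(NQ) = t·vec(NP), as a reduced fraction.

t = 3

Choose coordinates N = (0, 0), M = (1, 0), W = (0, 1).
1. P is the centroid of triangle WNM ⇒ P = (1/3, 1/3)
through M parallel to WN: direction (0, -1); meets NP at Q = (1, 1)
Q = N + t·(P−N) with t = 3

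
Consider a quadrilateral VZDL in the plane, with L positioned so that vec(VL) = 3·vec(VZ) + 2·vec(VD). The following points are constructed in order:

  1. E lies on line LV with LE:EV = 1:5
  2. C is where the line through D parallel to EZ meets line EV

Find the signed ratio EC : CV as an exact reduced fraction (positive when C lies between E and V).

EC:CV = -19/9

Work in coordinates with V = (0, 0), Z = (1, 0), D = (0, 1), L = (3, 2).
1. E lies on line LV with LE:EV = 1:5 ⇒ E = (5/2, 5/3)
2. C is where the line through D parallel to EZ meets line EV ⇒ C = (-9/4, -3/2)
C = E + t·(V−E) with t = 19/10, so EC:CV = t:(1−t) = 19/10:-9/10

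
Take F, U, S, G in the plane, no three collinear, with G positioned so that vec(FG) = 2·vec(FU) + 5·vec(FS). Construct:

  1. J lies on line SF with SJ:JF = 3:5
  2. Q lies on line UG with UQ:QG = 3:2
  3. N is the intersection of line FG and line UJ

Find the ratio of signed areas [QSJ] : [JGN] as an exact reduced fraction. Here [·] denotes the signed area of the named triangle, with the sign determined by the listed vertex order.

Assign F = (0, 0), U = (1, 0), S = (0, 1), G = (2, 5) — the answer is frame-independent, so this choice is without loss of generality.
1. J lies on line SF with SJ:JF = 3:5 ⇒ J = (0, 5/8)
2. Q lies on line UG with UQ:QG = 3:2 ⇒ Q = (8/5, 3)
3. N is the intersection of line FG and line UJ ⇒ N = (1/5, 1/2)
2·[QSJ] = 3/5, 2·[JGN] = -9/8
[QSJ]:[JGN] = 3/5:-9/8 = -8/15

[QSJ]:[JGN] = -8/15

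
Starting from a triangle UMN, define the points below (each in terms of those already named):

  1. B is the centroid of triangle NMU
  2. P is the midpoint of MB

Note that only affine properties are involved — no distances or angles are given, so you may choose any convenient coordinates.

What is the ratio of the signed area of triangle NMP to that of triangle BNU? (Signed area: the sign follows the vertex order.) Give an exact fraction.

Assign U = (0, 0), M = (1, 0), N = (0, 1) — the answer is frame-independent, so this choice is without loss of generality.
1. B is the centroid of triangle NMU ⇒ B = (1/3, 1/3)
2. P is the midpoint of MB ⇒ P = (2/3, 1/6)
2·[NMP] = -1/6, 2·[BNU] = 1/3
[NMP]:[BNU] = -1/6:1/3 = -1/2

[NMP]:[BNU] = -1/2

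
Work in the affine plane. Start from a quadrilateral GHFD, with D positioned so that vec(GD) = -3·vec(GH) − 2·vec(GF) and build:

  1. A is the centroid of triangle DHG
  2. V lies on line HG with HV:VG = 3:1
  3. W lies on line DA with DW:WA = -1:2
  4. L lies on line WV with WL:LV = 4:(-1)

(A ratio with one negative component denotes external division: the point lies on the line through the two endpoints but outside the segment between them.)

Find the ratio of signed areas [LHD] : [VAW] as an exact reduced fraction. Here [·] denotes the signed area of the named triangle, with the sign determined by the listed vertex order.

Work in coordinates with G = (0, 0), H = (1, 0), F = (0, 1), D = (-3, -2).
1. A is the centroid of triangle DHG ⇒ A = (-2/3, -2/3)
2. V lies on line HG with HV:VG = 3:1 ⇒ V = (1/4, 0)
3. W lies on line DA with DW:WA = -1:2 ⇒ W = (-16/3, -10/3)
4. L lies on line WV with WL:LV = 4:(-1) ⇒ L = (19/9, 10/9)
2·[LHD] = -20/9, 2·[VAW] = -2/3
[LHD]:[VAW] = -20/9:-2/3 = 10/3

[LHD]:[VAW] = 10/3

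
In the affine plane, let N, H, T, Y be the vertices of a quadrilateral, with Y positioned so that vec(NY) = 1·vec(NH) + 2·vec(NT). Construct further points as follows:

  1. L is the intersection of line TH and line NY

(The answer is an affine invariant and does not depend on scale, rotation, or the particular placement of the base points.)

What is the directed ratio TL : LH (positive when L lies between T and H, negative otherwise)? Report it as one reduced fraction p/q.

Set N = (0, 0), H = (1, 0), T = (0, 1), Y = (1, 2); any affine frame gives the same invariant.
1. L is the intersection of line TH and line NY ⇒ L = (1/3, 2/3)
L = T + t·(H−T) with t = 1/3, so TL:LH = t:(1−t) = 1/3:2/3

TL:LH = 1/2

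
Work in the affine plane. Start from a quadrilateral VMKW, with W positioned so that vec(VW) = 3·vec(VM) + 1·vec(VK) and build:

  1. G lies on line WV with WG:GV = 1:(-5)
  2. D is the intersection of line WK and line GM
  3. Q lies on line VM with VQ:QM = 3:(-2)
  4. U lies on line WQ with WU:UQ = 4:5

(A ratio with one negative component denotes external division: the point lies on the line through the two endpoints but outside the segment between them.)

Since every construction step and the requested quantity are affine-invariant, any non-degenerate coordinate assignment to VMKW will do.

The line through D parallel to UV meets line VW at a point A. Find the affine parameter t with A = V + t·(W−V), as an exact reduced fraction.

Set V = (0, 0), M = (1, 0), K = (0, 1), W = (3, 1); any affine frame gives the same invariant.
1. G lies on line WV with WG:GV = 1:(-5) ⇒ G = (15/4, 5/4)
2. D is the intersection of line WK and line GM ⇒ D = (16/5, 1)
3. Q lies on line VM with VQ:QM = 3:(-2) ⇒ Q = (3, 0)
4. U lies on line WQ with WU:UQ = 4:5 ⇒ U = (3, 5/9)
through D parallel to UV: direction (-3, -5/9); meets VW at A = (11/4, 11/12)
A = V + t·(W−V) with t = 11/12

t = 11/12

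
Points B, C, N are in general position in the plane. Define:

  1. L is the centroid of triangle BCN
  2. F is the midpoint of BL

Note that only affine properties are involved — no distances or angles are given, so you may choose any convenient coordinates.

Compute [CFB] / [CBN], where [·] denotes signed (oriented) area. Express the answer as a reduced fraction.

[CFB]:[CBN] = -1/6

Work in coordinates with B = (0, 0), C = (1, 0), N = (0, 1).
1. L is the centroid of triangle BCN ⇒ L = (1/3, 1/3)
2. F is the midpoint of BL ⇒ F = (1/6, 1/6)
2·[CFB] = 1/6, 2·[CBN] = -1
[CFB]:[CBN] = 1/6:-1 = -1/6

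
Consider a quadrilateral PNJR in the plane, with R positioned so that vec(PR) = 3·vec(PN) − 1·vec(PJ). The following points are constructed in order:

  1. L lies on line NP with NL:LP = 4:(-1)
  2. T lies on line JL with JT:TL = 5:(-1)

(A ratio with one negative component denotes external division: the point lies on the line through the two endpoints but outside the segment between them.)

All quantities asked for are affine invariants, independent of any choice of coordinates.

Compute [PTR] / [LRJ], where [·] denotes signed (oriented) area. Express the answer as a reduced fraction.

Choose coordinates P = (0, 0), N = (1, 0), J = (0, 1), R = (3, -1).
1. L lies on line NP with NL:LP = 4:(-1) ⇒ L = (-1/3, 0)
2. T lies on line JL with JT:TL = 5:(-1) ⇒ T = (-5/12, -1/4)
2·[PTR] = 7/6, 2·[LRJ] = 11/3
[PTR]:[LRJ] = 7/6:11/3 = 7/22

[PTR]:[LRJ] = 7/22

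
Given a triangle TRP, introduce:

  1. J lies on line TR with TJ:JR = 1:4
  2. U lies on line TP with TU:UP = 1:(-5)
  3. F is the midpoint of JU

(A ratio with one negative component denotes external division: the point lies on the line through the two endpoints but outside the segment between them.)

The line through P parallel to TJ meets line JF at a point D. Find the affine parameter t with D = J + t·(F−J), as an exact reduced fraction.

Set T = (0, 0), R = (1, 0), P = (0, 1); any affine frame gives the same invariant.
1. J lies on line TR with TJ:JR = 1:4 ⇒ J = (1/5, 0)
2. U lies on line TP with TU:UP = 1:(-5) ⇒ U = (0, -1/4)
3. F is the midpoint of JU ⇒ F = (1/10, -1/8)
through P parallel to TJ: direction (1/5, 0); meets JF at D = (1, 1)
D = J + t·(F−J) with t = -8

t = -8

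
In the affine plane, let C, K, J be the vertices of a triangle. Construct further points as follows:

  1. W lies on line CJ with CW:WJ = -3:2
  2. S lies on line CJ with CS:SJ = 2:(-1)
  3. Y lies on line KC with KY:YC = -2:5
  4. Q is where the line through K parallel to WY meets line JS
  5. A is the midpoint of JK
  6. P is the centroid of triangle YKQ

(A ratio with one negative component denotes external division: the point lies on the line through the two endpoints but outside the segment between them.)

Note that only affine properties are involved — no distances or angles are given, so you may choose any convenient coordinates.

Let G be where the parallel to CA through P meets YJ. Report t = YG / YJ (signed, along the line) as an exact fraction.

Assign C = (0, 0), K = (1, 0), J = (0, 1) — the answer is frame-independent, so this choice is without loss of generality.
1. W lies on line CJ with CW:WJ = -3:2 ⇒ W = (0, 3)
2. S lies on line CJ with CS:SJ = 2:(-1) ⇒ S = (0, 2)
3. Y lies on line KC with KY:YC = -2:5 ⇒ Y = (5/3, 0)
4. Q is where the line through K parallel to WY meets line JS ⇒ Q = (0, 9/5)
5. A is the midpoint of JK ⇒ A = (1/2, 1/2)
6. P is the centroid of triangle YKQ ⇒ P = (8/9, 3/5)
through P parallel to CA: direction (1/2, 1/2); meets YJ at G = (29/36, 31/60)
G = Y + t·(J−Y) with t = 31/60

t = 31/60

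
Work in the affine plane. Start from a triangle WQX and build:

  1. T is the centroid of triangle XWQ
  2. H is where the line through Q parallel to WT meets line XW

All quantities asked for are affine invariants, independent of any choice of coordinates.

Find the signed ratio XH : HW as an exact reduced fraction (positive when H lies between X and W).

Assign W = (0, 0), Q = (1, 0), X = (0, 1) — the answer is frame-independent, so this choice is without loss of generality.
1. T is the centroid of triangle XWQ ⇒ T = (1/3, 1/3)
2. H is where the line through Q parallel to WT meets line XW ⇒ H = (0, -1)
H = X + t·(W−X) with t = 2, so XH:HW = t:(1−t) = 2:-1

XH:HW = -2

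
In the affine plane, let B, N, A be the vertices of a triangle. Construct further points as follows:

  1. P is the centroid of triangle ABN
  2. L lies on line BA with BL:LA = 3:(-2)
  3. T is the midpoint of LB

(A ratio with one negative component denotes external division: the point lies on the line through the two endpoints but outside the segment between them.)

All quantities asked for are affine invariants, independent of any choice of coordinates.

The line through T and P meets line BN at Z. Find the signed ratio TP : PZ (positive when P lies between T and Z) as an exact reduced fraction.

TP:PZ = 7/2

Assign B = (0, 0), N = (1, 0), A = (0, 1) — the answer is frame-independent, so this choice is without loss of generality.
1. P is the centroid of triangle ABN ⇒ P = (1/3, 1/3)
2. L lies on line BA with BL:LA = 3:(-2) ⇒ L = (0, 3)
3. T is the midpoint of LB ⇒ T = (0, 3/2)
line TP meets BN at Z = (3/7, 0)
P = T + t·(Z−T) with t = 7/9, so TP:PZ = 7/9:2/9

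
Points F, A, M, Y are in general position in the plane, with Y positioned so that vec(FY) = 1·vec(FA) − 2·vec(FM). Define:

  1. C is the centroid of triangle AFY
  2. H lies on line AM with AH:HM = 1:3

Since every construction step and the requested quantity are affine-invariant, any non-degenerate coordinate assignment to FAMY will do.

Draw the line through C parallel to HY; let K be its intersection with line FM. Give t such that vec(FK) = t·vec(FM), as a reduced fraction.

Work in coordinates with F = (0, 0), A = (1, 0), M = (0, 1), Y = (1, -2).
1. C is the centroid of triangle AFY ⇒ C = (2/3, -2/3)
2. H lies on line AM with AH:HM = 1:3 ⇒ H = (3/4, 1/4)
through C parallel to HY: direction (1/4, -9/4); meets FM at K = (0, 16/3)
K = F + t·(M−F) with t = 16/3

t = 16/3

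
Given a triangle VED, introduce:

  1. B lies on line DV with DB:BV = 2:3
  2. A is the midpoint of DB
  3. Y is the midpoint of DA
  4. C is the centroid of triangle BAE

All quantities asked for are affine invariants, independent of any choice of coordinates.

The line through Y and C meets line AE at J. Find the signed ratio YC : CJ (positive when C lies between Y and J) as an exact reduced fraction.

Set V = (0, 0), E = (1, 0), D = (0, 1); any affine frame gives the same invariant.
1. B lies on line DV with DB:BV = 2:3 ⇒ B = (0, 3/5)
2. A is the midpoint of DB ⇒ A = (0, 4/5)
3. Y is the midpoint of DA ⇒ Y = (0, 9/10)
4. C is the centroid of triangle BAE ⇒ C = (1/3, 7/15)
line YC meets AE at J = (1/5, 16/25)
C = Y + t·(J−Y) with t = 5/3, so YC:CJ = 5/3:-2/3

YC:CJ = -5/2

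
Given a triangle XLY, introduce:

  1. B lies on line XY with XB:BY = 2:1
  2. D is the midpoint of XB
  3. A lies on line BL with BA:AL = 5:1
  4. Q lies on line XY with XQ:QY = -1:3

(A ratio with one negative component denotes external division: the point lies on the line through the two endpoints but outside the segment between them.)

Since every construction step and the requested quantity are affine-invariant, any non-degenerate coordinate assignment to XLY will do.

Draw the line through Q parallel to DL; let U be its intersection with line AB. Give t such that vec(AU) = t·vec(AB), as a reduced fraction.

Set X = (0, 0), L = (1, 0), Y = (0, 1); any affine frame gives the same invariant.
1. B lies on line XY with XB:BY = 2:1 ⇒ B = (0, 2/3)
2. D is the midpoint of XB ⇒ D = (0, 1/3)
3. A lies on line BL with BA:AL = 5:1 ⇒ A = (5/6, 1/9)
4. Q lies on line XY with XQ:QY = -1:3 ⇒ Q = (0, -1/2)
through Q parallel to DL: direction (1, -1/3); meets AB at U = (7/2, -5/3)
U = A + t·(B−A) with t = -16/5

t = -16/5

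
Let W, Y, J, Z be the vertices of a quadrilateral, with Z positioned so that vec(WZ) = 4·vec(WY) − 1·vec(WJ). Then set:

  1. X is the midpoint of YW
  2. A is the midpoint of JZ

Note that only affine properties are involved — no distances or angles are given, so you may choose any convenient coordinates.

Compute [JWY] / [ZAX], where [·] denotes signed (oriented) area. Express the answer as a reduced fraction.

[JWY]:[ZAX] = 2/3

Assign W = (0, 0), Y = (1, 0), J = (0, 1), Z = (4, -1) — the answer is frame-independent, so this choice is without loss of generality.
1. X is the midpoint of YW ⇒ X = (1/2, 0)
2. A is the midpoint of JZ ⇒ A = (2, 0)
2·[JWY] = 1, 2·[ZAX] = 3/2
[JWY]:[ZAX] = 1:3/2 = 2/3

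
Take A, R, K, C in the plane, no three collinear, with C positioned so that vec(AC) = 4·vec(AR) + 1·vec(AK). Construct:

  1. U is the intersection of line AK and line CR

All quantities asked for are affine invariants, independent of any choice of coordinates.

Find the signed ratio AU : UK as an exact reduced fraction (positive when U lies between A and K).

AU:UK = -1/4

Work in coordinates with A = (0, 0), R = (1, 0), K = (0, 1), C = (4, 1).
1. U is the intersection of line AK and line CR ⇒ U = (0, -1/3)
U = A + t·(K−A) with t = -1/3, so AU:UK = t:(1−t) = -1/3:4/3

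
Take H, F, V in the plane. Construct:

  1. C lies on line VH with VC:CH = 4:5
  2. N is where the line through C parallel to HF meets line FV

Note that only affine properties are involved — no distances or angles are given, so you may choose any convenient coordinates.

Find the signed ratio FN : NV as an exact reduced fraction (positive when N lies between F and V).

Assign H = (0, 0), F = (1, 0), V = (0, 1) — the answer is frame-independent, so this choice is without loss of generality.
1. C lies on line VH with VC:CH = 4:5 ⇒ C = (0, 5/9)
2. N is where the line through C parallel to HF meets line FV ⇒ N = (4/9, 5/9)
N = F + t·(V−F) with t = 5/9, so FN:NV = t:(1−t) = 5/9:4/9

FN:NV = 5/4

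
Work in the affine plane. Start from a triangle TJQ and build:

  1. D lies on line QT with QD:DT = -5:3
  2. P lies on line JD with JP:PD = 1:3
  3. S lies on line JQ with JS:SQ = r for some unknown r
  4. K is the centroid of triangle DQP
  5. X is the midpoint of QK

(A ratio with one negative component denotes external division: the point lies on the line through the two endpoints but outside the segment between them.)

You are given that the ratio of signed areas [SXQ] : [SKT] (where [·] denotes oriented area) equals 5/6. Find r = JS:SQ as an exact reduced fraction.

Work in coordinates with T = (0, 0), J = (1, 0), Q = (0, 1).
1. D lies on line QT with QD:DT = -5:3 ⇒ D = (0, -3/2)
2. P lies on line JD with JP:PD = 1:3 ⇒ P = (3/4, -3/8)
3. With JS:SQ = r, write λ = r/(r+1) so S = J + λ·(Q−J); S is affine-linear in λ
4. K is the centroid of triangle DQP ⇒ K = (1/4, -7/24)
5. X is the midpoint of QK ⇒ X = (1/8, 17/48)
Every point depending on S is an affine combination of S and λ-independent points, so each such coordinate is linear in λ; the λ² term in each signed area is a multiple of (Q−J)×(Q−J) = 0, so 2·[SXQ] and 2·[SKT] are each linear in λ. Evaluating at λ=0 and λ=1:
  2·[SXQ] = 25/48·λ − 25/48,   2·[SKT] = 1/24·λ − 7/24
So [SXQ]:[SKT] = (25/48·λ − 25/48) / (1/24·λ − 7/24). Setting this equal to 5/6:
  25/48·λ − 25/48 = 5/6·(1/24·λ − 7/24)  ⇒  λ = 4/7
Then r = λ/(1−λ) = (4/7)/(3/7) = 4/3. Check: with r = 4/3, S = (3/7, 4/7) and [SXQ]:[SKT] = 5/6 as required.

r = 4/3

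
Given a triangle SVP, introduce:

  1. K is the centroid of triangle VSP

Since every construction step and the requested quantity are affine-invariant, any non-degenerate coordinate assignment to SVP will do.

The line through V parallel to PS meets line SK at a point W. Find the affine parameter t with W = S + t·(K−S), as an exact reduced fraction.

t = 3

Set S = (0, 0), V = (1, 0), P = (0, 1); any affine frame gives the same invariant.
1. K is the centroid of triangle VSP ⇒ K = (1/3, 1/3)
through V parallel to PS: direction (0, -1); meets SK at W = (1, 1)
W = S + t·(K−S) with t = 3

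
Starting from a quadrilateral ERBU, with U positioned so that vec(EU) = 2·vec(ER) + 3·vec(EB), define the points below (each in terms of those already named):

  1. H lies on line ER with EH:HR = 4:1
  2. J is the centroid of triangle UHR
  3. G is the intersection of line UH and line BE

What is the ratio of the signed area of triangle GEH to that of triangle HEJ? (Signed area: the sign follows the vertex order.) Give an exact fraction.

Set E = (0, 0), R = (1, 0), B = (0, 1), U = (2, 3); any affine frame gives the same invariant.
1. H lies on line ER with EH:HR = 4:1 ⇒ H = (4/5, 0)
2. J is the centroid of triangle UHR ⇒ J = (19/15, 1)
3. G is the intersection of line UH and line BE ⇒ G = (0, -2)
2·[GEH] = -8/5, 2·[HEJ] = -4/5
[GEH]:[HEJ] = -8/5:-4/5 = 2

[GEH]:[HEJ] = 2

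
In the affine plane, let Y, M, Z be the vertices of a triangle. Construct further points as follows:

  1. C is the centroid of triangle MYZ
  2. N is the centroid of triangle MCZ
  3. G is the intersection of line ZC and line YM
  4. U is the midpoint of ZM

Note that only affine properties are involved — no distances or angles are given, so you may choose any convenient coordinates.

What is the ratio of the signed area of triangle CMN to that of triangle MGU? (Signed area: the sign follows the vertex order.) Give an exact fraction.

Assign Y = (0, 0), M = (1, 0), Z = (0, 1) — the answer is frame-independent, so this choice is without loss of generality.
1. C is the centroid of triangle MYZ ⇒ C = (1/3, 1/3)
2. N is the centroid of triangle MCZ ⇒ N = (4/9, 4/9)
3. G is the intersection of line ZC and line YM ⇒ G = (1/2, 0)
4. U is the midpoint of ZM ⇒ U = (1/2, 1/2)
2·[CMN] = 1/9, 2·[MGU] = -1/4
[CMN]:[MGU] = 1/9:-1/4 = -4/9

[CMN]:[MGU] = -4/9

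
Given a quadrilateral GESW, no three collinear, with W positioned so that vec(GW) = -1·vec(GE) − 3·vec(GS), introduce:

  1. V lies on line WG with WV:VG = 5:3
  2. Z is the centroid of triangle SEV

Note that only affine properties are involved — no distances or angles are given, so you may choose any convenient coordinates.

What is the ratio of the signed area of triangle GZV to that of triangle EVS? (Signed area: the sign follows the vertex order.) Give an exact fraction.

Assign G = (0, 0), E = (1, 0), S = (0, 1), W = (-1, -3) — the answer is frame-independent, so this choice is without loss of generality.
1. V lies on line WG with WV:VG = 5:3 ⇒ V = (-3/8, -9/8)
2. Z is the centroid of triangle SEV ⇒ Z = (5/24, -1/24)
2·[GZV] = -1/4, 2·[EVS] = -5/2
[GZV]:[EVS] = -1/4:-5/2 = 1/10

[GZV]:[EVS] = 1/10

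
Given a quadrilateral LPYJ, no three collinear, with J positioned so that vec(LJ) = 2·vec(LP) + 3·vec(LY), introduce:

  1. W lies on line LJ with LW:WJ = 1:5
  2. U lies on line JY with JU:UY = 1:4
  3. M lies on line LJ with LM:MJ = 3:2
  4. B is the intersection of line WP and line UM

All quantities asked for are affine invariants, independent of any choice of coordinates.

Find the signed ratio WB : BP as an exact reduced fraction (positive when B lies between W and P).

Work in coordinates with L = (0, 0), P = (1, 0), Y = (0, 1), J = (2, 3).
1. W lies on line LJ with LW:WJ = 1:5 ⇒ W = (1/3, 1/2)
2. U lies on line JY with JU:UY = 1:4 ⇒ U = (8/5, 13/5)
3. M lies on line LJ with LM:MJ = 3:2 ⇒ M = (6/5, 9/5)
4. B is the intersection of line WP and line UM ⇒ B = (27/55, 21/55)
B = W + t·(P−W) with t = 13/55, so WB:BP = t:(1−t) = 13/55:42/55

WB:BP = 13/42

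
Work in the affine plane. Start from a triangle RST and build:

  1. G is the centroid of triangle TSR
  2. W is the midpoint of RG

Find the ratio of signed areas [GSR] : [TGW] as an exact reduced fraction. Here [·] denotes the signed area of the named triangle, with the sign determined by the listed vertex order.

[GSR]:[TGW] = 2

Choose coordinates R = (0, 0), S = (1, 0), T = (0, 1).
1. G is the centroid of triangle TSR ⇒ G = (1/3, 1/3)
2. W is the midpoint of RG ⇒ W = (1/6, 1/6)
2·[GSR] = -1/3, 2·[TGW] = -1/6
[GSR]:[TGW] = -1/3:-1/6 = 2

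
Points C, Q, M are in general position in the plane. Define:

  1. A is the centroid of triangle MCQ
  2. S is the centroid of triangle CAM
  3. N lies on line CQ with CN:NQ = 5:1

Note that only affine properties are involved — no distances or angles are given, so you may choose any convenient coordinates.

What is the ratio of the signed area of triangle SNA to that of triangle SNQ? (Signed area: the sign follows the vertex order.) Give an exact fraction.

[SNA]:[SNQ] = 1/4

Choose coordinates C = (0, 0), Q = (1, 0), M = (0, 1).
1. A is the centroid of triangle MCQ ⇒ A = (1/3, 1/3)
2. S is the centroid of triangle CAM ⇒ S = (1/9, 4/9)
3. N lies on line CQ with CN:NQ = 5:1 ⇒ N = (5/6, 0)
2·[SNA] = 1/54, 2·[SNQ] = 2/27
[SNA]:[SNQ] = 1/54:2/27 = 1/4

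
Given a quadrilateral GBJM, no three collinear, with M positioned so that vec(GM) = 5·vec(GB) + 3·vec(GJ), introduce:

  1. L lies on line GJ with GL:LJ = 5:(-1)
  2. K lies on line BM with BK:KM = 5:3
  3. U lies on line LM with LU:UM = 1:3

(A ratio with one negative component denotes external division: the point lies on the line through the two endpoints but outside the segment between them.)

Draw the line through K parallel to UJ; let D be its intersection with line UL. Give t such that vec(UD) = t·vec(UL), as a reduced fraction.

Choose coordinates G = (0, 0), B = (1, 0), J = (0, 1), M = (5, 3).
1. L lies on line GJ with GL:LJ = 5:(-1) ⇒ L = (0, 5/4)
2. K lies on line BM with BK:KM = 5:3 ⇒ K = (7/2, 15/8)
3. U lies on line LM with LU:UM = 1:3 ⇒ U = (5/4, 27/16)
through K parallel to UJ: direction (-5/4, -11/16); meets UL at D = (13/2, 141/40)
D = U + t·(L−U) with t = -21/5

t = -21/5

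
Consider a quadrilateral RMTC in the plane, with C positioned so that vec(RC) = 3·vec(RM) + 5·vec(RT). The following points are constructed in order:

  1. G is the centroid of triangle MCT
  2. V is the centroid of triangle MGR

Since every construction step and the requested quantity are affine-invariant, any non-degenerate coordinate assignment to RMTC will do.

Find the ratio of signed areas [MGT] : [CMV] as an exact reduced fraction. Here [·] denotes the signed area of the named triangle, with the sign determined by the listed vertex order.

[MGT]:[CMV] = -21/22

Work in coordinates with R = (0, 0), M = (1, 0), T = (0, 1), C = (3, 5).
1. G is the centroid of triangle MCT ⇒ G = (4/3, 2)
2. V is the centroid of triangle MGR ⇒ V = (7/9, 2/3)
2·[MGT] = 7/3, 2·[CMV] = -22/9
[MGT]:[CMV] = 7/3:-22/9 = -21/22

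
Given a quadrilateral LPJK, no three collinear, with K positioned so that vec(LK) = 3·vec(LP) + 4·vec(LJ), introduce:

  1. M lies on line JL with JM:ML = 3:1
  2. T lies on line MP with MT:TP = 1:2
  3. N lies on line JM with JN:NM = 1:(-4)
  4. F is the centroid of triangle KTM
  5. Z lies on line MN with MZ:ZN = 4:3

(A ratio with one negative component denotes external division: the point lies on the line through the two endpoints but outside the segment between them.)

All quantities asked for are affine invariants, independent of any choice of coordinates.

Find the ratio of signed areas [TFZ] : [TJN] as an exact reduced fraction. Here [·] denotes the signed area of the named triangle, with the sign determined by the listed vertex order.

Choose coordinates L = (0, 0), P = (1, 0), J = (0, 1), K = (3, 4).
1. M lies on line JL with JM:ML = 3:1 ⇒ M = (0, 1/4)
2. T lies on line MP with MT:TP = 1:2 ⇒ T = (1/3, 1/6)
3. N lies on line JM with JN:NM = 1:(-4) ⇒ N = (0, 5/4)
4. F is the centroid of triangle KTM ⇒ F = (10/9, 53/36)
5. Z lies on line MN with MZ:ZN = 4:3 ⇒ Z = (0, 23/28)
2·[TFZ] = 17/18, 2·[TJN] = -1/12
[TFZ]:[TJN] = 17/18:-1/12 = -34/3

[TFZ]:[TJN] = -34/3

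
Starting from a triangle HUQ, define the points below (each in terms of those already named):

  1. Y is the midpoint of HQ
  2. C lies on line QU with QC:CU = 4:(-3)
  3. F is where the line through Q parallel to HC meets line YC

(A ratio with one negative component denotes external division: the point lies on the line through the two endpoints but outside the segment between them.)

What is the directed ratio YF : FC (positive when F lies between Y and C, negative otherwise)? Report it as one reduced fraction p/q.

YF:FC = -1/2

Choose coordinates H = (0, 0), U = (1, 0), Q = (0, 1).
1. Y is the midpoint of HQ ⇒ Y = (0, 1/2)
2. C lies on line QU with QC:CU = 4:(-3) ⇒ C = (4, -3)
3. F is where the line through Q parallel to HC meets line YC ⇒ F = (-4, 4)
F = Y + t·(C−Y) with t = -1, so YF:FC = t:(1−t) = -1:2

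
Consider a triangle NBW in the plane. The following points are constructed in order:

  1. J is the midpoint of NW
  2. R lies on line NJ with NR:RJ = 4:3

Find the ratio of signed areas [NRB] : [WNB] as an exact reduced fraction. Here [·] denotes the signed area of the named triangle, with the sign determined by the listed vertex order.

[NRB]:[WNB] = -2/7

Set N = (0, 0), B = (1, 0), W = (0, 1); any affine frame gives the same invariant.
1. J is the midpoint of NW ⇒ J = (0, 1/2)
2. R lies on line NJ with NR:RJ = 4:3 ⇒ R = (0, 2/7)
2·[NRB] = -2/7, 2·[WNB] = 1
[NRB]:[WNB] = -2/7:1 = -2/7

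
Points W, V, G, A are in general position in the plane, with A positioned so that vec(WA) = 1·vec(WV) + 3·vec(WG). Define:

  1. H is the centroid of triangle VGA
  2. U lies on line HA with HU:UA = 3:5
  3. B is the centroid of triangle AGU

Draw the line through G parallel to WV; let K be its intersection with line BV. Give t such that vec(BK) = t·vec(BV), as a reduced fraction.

Set W = (0, 0), V = (1, 0), G = (0, 1), A = (1, 3); any affine frame gives the same invariant.
1. H is the centroid of triangle VGA ⇒ H = (2/3, 4/3)
2. U lies on line HA with HU:UA = 3:5 ⇒ U = (19/24, 47/24)
3. B is the centroid of triangle AGU ⇒ B = (43/72, 143/72)
through G parallel to WV: direction (1, 0); meets BV at K = (114/143, 1)
K = B + t·(V−B) with t = 71/143

t = 71/143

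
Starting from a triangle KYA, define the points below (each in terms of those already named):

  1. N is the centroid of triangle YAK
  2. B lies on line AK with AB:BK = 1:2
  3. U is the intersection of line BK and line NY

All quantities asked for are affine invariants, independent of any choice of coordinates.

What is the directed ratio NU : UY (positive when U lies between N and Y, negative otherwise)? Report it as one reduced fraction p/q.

Assign K = (0, 0), Y = (1, 0), A = (0, 1) — the answer is frame-independent, so this choice is without loss of generality.
1. N is the centroid of triangle YAK ⇒ N = (1/3, 1/3)
2. B lies on line AK with AB:BK = 1:2 ⇒ B = (0, 2/3)
3. U is the intersection of line BK and line NY ⇒ U = (0, 1/2)
U = N + t·(Y−N) with t = -1/2, so NU:UY = t:(1−t) = -1/2:3/2

NU:UY = -1/3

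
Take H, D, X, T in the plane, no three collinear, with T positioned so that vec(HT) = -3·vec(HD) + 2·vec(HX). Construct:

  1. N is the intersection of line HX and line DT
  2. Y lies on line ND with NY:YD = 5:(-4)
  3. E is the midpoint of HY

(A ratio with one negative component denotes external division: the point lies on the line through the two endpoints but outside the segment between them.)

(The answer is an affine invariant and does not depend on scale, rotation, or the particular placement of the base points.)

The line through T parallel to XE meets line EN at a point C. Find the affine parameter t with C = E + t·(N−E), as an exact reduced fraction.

t = 14/5

Work in coordinates with H = (0, 0), D = (1, 0), X = (0, 1), T = (-3, 2).
1. N is the intersection of line HX and line DT ⇒ N = (0, 1/2)
2. Y lies on line ND with NY:YD = 5:(-4) ⇒ Y = (5, -2)
3. E is the midpoint of HY ⇒ E = (5/2, -1)
through T parallel to XE: direction (5/2, -2); meets EN at C = (-9/2, 16/5)
C = E + t·(N−E) with t = 14/5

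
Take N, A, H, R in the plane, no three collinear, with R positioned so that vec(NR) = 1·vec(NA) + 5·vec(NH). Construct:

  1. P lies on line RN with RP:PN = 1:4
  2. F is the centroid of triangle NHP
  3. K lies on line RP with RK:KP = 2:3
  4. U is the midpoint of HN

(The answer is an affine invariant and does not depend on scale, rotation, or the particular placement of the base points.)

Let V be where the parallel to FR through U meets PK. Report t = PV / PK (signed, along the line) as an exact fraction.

Set N = (0, 0), A = (1, 0), H = (0, 1), R = (1, 5); any affine frame gives the same invariant.
1. P lies on line RN with RP:PN = 1:4 ⇒ P = (4/5, 4)
2. F is the centroid of triangle NHP ⇒ F = (4/15, 5/3)
3. K lies on line RP with RK:KP = 2:3 ⇒ K = (23/25, 23/5)
4. U is the midpoint of HN ⇒ U = (0, 1/2)
through U parallel to FR: direction (11/15, 10/3); meets PK at V = (11/10, 11/2)
V = P + t·(K−P) with t = 5/2

t = 5/2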